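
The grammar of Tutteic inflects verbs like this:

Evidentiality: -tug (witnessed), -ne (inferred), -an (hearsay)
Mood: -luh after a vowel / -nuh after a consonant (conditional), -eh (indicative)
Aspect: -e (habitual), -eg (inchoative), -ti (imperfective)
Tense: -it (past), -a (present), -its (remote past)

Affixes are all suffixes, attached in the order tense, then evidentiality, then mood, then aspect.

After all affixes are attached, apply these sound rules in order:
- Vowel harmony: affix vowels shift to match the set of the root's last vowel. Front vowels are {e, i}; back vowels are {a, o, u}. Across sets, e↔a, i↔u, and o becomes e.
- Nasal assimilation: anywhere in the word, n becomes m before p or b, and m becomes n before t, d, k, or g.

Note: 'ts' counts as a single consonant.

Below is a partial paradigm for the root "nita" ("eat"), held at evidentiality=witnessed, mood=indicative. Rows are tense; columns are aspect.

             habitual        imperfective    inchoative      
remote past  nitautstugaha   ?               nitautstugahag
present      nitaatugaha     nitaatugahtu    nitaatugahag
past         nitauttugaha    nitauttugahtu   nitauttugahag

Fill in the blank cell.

Attach tense remote past -its → nitaits.
Attach evidentiality witnessed -tug → nitaitstug.
Attach mood indicative -eh → nitaitstugeh.
Attach aspect imperfective -ti → nitaitstugehti.
Apply vowel harmony: nitaitstugehti → nitautstugahtu.
Nasal assimilation: no change.

nitautstugahtu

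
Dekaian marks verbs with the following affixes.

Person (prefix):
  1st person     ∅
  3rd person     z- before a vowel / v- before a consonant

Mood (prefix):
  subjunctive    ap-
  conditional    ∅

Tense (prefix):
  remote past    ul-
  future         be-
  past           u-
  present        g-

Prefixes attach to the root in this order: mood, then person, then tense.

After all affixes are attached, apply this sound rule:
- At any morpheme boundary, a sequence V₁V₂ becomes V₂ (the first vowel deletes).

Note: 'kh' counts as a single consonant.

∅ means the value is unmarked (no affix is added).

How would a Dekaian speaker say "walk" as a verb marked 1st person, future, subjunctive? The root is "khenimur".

bapkhenimur

Attach mood subjunctive ap- → apkhenimur.
person = 1st person: zero marking, form stays apkhenimur.
Attach tense future be- → beapkhenimur.
Apply vowel deletion: beapkhenimur → bapkhenimur.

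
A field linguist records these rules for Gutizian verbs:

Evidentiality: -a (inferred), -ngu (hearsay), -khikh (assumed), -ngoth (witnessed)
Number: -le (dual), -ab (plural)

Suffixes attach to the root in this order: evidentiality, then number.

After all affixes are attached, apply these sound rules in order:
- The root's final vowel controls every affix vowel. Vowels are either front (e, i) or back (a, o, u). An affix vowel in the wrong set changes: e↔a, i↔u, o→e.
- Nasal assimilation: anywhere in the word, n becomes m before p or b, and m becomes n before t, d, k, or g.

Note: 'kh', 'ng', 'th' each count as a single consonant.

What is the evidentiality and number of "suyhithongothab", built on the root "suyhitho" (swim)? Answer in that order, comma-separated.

witnessed, plural

Segment: suyhitho-ngoth-ab.
evidentiality: -ngoth → witnessed.
number: -ab → plural.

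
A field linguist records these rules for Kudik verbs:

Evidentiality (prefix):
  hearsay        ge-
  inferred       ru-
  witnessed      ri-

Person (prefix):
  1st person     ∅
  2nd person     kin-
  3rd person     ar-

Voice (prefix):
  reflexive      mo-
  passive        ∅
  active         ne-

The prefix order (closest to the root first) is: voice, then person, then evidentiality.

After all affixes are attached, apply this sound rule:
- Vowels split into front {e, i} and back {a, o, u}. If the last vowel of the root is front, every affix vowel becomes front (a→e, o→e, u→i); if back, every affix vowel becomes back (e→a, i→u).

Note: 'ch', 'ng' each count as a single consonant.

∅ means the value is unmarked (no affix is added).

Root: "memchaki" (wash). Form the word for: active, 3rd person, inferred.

riernememchaki

Attach voice active ne- → nememchaki.
Attach person 3rd person ar- → arnememchaki.
Attach evidentiality inferred ru- → ruarnememchaki.
Apply vowel harmony: ruarnememchaki → riernememchaki.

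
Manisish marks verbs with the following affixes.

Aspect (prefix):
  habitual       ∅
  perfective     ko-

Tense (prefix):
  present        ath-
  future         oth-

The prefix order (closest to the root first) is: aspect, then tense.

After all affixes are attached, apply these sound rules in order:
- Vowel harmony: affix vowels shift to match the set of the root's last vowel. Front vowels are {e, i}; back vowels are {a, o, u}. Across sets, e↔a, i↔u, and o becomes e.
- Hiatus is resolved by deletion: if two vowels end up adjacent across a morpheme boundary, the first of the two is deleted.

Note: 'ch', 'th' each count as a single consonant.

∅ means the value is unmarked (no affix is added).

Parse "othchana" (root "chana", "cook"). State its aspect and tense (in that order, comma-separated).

Segment: oth-chana.
aspect: ∅ → habitual.
tense: oth- → future.

habitual, future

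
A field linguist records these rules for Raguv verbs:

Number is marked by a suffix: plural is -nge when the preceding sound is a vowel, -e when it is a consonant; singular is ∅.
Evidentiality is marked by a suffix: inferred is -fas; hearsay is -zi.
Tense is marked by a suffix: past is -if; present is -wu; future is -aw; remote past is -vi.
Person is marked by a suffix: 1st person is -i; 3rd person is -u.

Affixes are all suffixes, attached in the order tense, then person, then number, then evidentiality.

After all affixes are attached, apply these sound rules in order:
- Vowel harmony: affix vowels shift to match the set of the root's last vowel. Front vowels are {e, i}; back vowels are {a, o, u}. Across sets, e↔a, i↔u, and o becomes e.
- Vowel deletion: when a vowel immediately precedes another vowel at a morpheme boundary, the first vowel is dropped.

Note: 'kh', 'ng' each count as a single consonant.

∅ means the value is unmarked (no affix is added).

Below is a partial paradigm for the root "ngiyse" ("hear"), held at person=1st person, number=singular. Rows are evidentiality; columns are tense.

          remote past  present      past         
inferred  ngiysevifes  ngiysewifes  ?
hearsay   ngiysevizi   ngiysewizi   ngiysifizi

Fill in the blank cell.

Attach tense past -if → ngiyseif.
Attach person 1st person -i → ngiyseifi.
number = singular: zero marking, form stays ngiyseifi.
Attach evidentiality inferred -fas → ngiyseififas.
Apply vowel harmony: ngiyseififas → ngiyseififes.
Apply vowel deletion: ngiyseififes → ngiysififes.

ngiysififes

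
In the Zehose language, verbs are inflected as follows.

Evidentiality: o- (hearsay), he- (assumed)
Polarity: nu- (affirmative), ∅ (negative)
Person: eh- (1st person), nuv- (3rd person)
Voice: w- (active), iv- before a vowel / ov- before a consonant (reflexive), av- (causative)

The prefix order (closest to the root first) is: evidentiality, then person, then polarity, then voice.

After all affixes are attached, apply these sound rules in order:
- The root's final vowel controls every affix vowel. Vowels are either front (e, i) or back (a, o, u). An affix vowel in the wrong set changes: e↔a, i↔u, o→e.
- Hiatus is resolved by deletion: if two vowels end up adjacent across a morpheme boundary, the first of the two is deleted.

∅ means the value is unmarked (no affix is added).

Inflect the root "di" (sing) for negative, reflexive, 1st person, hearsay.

ivehedi

Attach evidentiality hearsay o- → odi.
Attach person 1st person eh- → ehodi.
polarity = negative: zero marking, form stays ehodi.
Attach voice reflexive iv- (before vowel 'e') → ivehodi.
Apply vowel harmony: ivehodi → ivehedi.
Vowel deletion: no change.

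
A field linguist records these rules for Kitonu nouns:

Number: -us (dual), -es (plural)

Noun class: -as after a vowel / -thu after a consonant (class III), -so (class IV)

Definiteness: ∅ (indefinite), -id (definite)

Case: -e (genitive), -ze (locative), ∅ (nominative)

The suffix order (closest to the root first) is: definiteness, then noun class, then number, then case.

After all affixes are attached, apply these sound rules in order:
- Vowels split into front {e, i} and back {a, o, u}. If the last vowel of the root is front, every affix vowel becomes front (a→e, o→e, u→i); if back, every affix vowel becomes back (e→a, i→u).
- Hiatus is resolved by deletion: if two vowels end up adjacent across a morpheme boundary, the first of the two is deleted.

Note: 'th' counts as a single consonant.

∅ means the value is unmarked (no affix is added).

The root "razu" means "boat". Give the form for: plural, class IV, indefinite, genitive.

razusasa

definiteness = indefinite: zero marking, form stays razu.
Attach noun class class IV -so → razuso.
Attach number plural -es → razusoes.
Attach case genitive -e → razusoese.
Apply vowel harmony: razusoese → razusoasa.
Apply vowel deletion: razusoasa → razusasa.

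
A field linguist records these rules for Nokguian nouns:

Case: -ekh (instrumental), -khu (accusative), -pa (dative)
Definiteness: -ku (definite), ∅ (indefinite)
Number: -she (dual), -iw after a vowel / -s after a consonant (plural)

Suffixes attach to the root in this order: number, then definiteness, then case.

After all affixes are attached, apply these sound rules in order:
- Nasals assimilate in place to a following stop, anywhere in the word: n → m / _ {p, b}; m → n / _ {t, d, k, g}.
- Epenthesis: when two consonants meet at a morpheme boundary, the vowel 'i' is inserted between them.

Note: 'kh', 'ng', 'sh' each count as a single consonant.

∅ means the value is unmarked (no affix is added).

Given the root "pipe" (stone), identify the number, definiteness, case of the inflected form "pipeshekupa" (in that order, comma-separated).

Segment: pipe-she-ku-pa.
number: -she → dual.
definiteness: -ku → definite.
case: -pa → dative.

dual, definite, dative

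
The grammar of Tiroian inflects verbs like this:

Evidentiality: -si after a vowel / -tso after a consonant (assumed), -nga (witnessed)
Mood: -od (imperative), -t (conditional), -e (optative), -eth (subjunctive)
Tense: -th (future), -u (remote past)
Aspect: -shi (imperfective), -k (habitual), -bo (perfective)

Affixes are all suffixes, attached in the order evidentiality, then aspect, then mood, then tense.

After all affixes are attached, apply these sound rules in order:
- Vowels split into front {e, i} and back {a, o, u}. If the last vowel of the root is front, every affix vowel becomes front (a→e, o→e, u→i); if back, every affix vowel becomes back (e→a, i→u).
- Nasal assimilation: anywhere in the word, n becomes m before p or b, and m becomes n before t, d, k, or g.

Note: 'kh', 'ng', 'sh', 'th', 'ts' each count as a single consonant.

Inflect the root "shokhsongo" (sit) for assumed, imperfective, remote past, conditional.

Attach evidentiality assumed -si (after vowel 'o') → shokhsongosi.
Attach aspect imperfective -shi → shokhsongosishi.
Attach mood conditional -t → shokhsongosishit.
Attach tense remote past -u → shokhsongosishitu.
Apply vowel harmony: shokhsongosishitu → shokhsongosushutu.
Nasal assimilation: no change.

shokhsongosushutu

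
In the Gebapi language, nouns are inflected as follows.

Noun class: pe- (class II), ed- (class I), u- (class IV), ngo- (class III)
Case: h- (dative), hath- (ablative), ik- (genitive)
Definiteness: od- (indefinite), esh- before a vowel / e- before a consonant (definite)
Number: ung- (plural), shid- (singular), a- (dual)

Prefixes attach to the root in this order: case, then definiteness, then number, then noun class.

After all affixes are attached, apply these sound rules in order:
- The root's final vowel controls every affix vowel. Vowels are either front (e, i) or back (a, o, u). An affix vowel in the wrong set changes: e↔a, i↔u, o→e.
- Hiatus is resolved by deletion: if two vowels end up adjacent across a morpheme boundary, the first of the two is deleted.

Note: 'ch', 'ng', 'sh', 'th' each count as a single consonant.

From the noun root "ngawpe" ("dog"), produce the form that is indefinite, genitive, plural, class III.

Attach case genitive ik- → ikngawpe.
Attach definiteness indefinite od- → odikngawpe.
Attach number plural ung- → ungodikngawpe.
Attach noun class class III ngo- → ngoungodikngawpe.
Apply vowel harmony: ngoungodikngawpe → ngeingedikngawpe.
Apply vowel deletion: ngeingedikngawpe → ngingedikngawpe.

ngingedikngawpe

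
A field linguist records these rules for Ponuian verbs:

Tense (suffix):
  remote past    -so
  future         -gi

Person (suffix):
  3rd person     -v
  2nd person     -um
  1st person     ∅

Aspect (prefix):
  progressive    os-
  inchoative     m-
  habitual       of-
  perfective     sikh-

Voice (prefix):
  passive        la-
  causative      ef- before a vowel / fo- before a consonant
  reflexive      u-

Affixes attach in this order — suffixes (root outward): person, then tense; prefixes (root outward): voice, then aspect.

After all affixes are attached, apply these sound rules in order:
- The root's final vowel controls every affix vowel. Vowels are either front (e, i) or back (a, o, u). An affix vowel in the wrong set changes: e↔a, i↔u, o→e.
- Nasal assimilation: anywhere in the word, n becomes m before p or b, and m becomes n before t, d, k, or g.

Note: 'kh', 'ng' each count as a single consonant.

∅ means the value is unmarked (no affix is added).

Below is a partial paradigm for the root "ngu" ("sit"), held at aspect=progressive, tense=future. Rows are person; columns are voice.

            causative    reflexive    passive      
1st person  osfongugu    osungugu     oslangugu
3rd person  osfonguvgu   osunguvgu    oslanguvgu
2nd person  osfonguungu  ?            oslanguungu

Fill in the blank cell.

Attach voice reflexive u- → ungu.
Attach person 2nd person -um → unguum.
Attach aspect progressive os- → osunguum.
Attach tense future -gi → osunguumgi.
Apply vowel harmony: osunguumgi → osunguumgu.
Apply nasal assimilation: osunguumgu → osunguungu.

osunguungu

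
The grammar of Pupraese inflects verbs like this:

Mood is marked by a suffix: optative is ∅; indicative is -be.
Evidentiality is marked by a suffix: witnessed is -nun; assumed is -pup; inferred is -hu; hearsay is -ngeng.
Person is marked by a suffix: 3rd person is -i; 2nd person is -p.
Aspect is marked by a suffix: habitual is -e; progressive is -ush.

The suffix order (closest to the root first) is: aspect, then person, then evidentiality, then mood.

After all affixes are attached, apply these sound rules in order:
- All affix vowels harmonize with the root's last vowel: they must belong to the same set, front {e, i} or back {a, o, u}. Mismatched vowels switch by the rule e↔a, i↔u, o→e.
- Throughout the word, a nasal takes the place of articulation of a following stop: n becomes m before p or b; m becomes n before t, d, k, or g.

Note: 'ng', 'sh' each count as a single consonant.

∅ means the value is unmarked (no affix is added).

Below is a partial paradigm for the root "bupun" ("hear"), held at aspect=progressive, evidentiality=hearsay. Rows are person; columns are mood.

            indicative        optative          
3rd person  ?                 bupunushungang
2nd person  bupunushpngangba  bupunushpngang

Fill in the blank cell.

bupunushungangba

Attach aspect progressive -ush → bupunush.
Attach person 3rd person -i → bupunushi.
Attach evidentiality hearsay -ngeng → bupunushingeng.
Attach mood indicative -be → bupunushingengbe.
Apply vowel harmony: bupunushingengbe → bupunushungangba.
Nasal assimilation: no change.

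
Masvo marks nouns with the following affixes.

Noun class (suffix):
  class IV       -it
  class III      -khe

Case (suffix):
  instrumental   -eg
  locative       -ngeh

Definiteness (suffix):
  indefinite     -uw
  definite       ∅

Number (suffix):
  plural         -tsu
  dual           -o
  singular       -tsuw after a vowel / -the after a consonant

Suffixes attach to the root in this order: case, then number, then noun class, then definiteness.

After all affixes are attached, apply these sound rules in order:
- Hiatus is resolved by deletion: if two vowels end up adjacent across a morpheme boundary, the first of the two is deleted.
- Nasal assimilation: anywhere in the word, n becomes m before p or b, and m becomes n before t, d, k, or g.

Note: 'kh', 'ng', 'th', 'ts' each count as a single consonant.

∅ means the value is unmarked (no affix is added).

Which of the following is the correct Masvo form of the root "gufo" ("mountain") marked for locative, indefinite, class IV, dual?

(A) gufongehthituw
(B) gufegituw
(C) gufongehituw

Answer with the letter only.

Attach case locative -ngeh → gufongeh.
Attach number dual -o → gufongeho.
Attach noun class class IV -it → gufongehoit.
Attach definiteness indefinite -uw → gufongehoituw.
Apply vowel deletion: gufongehoituw → gufongehituw.
Nasal assimilation: no change.
So the correct form is gufongehituw, option (C).
(B) gufegituw is wrong: it uses instrumental instead of locative for case.
(A) gufongehthituw is wrong: it uses singular instead of dual for number.

C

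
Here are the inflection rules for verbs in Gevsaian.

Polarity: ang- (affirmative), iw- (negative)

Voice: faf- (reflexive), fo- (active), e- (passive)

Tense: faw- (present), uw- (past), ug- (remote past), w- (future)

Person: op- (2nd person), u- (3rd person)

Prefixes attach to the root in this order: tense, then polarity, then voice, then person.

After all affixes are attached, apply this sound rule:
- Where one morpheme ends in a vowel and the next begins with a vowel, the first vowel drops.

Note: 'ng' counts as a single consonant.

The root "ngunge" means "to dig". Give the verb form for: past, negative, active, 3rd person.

ufiwuwngunge

Attach tense past uw- → uwngunge.
Attach polarity negative iw- → iwuwngunge.
Attach voice active fo- → foiwuwngunge.
Attach person 3rd person u- → ufoiwuwngunge.
Apply vowel deletion: ufoiwuwngunge → ufiwuwngunge.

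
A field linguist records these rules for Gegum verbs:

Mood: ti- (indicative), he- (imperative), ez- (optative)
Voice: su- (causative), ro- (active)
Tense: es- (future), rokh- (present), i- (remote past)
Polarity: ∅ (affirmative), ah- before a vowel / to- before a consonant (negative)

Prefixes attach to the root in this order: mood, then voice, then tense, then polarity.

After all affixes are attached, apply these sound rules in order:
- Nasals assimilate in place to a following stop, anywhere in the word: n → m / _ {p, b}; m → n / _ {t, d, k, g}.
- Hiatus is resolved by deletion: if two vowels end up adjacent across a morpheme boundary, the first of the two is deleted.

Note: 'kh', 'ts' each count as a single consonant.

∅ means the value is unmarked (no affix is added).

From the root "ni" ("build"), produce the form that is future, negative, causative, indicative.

Attach mood indicative ti- → tini.
Attach voice causative su- → sutini.
Attach tense future es- → essutini.
Attach polarity negative ah- (before vowel 'e') → ahessutini.
Nasal assimilation: no change.
Vowel deletion: no change.

ahessutini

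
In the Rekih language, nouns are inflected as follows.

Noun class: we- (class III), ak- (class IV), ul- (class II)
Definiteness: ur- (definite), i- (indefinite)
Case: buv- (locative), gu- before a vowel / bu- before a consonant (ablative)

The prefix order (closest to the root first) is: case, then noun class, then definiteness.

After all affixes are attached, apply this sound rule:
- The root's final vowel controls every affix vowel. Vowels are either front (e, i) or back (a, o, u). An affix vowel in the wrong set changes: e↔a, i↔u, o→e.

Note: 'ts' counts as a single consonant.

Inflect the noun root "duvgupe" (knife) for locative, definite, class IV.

Attach case locative buv- → buvduvgupe.
Attach noun class class IV ak- → akbuvduvgupe.
Attach definiteness definite ur- → urakbuvduvgupe.
Apply vowel harmony: urakbuvduvgupe → irekbivduvgupe.

irekbivduvgupe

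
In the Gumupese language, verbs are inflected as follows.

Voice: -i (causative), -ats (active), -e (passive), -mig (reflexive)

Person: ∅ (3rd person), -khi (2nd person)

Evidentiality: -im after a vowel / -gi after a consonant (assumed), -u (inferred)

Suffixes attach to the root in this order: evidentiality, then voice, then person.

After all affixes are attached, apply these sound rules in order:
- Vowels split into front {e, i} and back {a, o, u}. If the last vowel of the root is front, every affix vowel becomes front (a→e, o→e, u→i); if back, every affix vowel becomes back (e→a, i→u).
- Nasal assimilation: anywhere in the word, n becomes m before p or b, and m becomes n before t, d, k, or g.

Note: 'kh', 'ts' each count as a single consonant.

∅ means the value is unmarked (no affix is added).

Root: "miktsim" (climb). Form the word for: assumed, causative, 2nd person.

Attach evidentiality assumed -gi (after consonant 'm') → miktsimgi.
Attach voice causative -i → miktsimgii.
Attach person 2nd person -khi → miktsimgiikhi.
Vowel harmony: no change.
Apply nasal assimilation: miktsimgiikhi → miktsingiikhi.

miktsingiikhi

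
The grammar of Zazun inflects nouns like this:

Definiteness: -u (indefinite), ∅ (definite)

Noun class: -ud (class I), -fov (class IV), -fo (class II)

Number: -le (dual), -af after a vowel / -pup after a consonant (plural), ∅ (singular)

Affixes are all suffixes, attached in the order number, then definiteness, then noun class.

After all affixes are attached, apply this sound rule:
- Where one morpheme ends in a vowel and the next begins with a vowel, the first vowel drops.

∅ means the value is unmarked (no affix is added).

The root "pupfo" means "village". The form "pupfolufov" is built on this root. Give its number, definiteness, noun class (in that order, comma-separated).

Segment: pupfo-le-u-fov.
number: -le → dual.
definiteness: -u → indefinite.
noun class: -fov → class IV.

dual, indefinite, class IV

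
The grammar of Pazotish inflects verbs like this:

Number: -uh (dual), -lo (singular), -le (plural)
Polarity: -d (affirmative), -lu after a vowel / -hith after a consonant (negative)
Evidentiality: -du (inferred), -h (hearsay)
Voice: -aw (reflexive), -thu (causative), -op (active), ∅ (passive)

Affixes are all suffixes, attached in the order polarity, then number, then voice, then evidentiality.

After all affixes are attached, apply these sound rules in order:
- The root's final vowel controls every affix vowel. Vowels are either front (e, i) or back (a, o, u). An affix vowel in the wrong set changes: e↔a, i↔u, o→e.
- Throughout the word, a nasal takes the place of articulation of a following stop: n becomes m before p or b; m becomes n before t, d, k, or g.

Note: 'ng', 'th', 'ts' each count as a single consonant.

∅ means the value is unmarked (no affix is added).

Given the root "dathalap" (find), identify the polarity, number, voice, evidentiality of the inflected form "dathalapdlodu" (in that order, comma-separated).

Segment: dathalap-d-lo-du.
polarity: -d → affirmative.
number: -lo → singular.
voice: ∅ → passive.
evidentiality: -du → inferred.

affirmative, singular, passive, inferred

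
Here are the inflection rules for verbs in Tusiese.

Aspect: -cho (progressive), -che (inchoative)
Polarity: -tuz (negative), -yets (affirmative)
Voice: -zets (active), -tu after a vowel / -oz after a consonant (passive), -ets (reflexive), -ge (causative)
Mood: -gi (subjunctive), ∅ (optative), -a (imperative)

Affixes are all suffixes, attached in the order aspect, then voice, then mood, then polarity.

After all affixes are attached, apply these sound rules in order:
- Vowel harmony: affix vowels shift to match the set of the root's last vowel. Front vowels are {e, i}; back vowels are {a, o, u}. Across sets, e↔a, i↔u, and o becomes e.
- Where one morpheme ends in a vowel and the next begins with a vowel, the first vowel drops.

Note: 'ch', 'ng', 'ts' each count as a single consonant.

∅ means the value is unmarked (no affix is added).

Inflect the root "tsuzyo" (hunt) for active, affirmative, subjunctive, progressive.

Attach aspect progressive -cho → tsuzyocho.
Attach voice active -zets → tsuzyochozets.
Attach mood subjunctive -gi → tsuzyochozetsgi.
Attach polarity affirmative -yets → tsuzyochozetsgiyets.
Apply vowel harmony: tsuzyochozetsgiyets → tsuzyochozatsguyats.
Vowel deletion: no change.

tsuzyochozatsguyats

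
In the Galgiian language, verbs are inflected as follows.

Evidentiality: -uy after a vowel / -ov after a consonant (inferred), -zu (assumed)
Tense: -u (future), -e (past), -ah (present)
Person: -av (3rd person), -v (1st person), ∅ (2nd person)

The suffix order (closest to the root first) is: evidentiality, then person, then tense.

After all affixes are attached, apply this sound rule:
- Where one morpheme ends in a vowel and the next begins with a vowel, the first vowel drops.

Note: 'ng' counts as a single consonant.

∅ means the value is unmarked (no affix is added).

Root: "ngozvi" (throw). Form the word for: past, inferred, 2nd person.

ngozvuye

Attach evidentiality inferred -uy (after vowel 'i') → ngozviuy.
person = 2nd person: zero marking, form stays ngozviuy.
Attach tense past -e → ngozviuye.
Apply vowel deletion: ngozviuye → ngozvuye.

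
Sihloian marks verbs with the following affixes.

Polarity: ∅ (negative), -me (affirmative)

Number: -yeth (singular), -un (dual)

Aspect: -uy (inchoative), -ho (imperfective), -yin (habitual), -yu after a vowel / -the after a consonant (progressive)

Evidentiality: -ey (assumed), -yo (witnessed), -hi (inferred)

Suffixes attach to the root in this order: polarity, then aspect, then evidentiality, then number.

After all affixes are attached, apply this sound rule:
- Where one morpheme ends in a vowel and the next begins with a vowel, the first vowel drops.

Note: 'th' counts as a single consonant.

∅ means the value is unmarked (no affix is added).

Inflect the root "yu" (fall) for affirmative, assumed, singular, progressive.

yumeyeyyeth

Attach polarity affirmative -me → yume.
Attach aspect progressive -yu (after vowel 'e') → yumeyu.
Attach evidentiality assumed -ey → yumeyuey.
Attach number singular -yeth → yumeyueyyeth.
Apply vowel deletion: yumeyueyyeth → yumeyeyyeth.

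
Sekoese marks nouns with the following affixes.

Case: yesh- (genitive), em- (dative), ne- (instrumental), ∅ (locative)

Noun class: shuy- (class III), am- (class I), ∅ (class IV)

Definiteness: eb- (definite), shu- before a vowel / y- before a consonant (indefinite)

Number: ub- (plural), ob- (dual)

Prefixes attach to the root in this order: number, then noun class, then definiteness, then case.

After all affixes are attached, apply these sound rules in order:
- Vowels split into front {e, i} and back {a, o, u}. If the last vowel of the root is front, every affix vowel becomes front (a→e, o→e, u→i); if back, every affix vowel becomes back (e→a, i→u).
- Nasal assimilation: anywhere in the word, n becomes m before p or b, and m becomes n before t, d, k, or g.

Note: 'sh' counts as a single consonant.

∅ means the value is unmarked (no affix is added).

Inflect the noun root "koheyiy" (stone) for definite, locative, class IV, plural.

Attach number plural ub- → ubkoheyiy.
noun class = class IV: zero marking, form stays ubkoheyiy.
Attach definiteness definite eb- → ebubkoheyiy.
case = locative: zero marking, form stays ebubkoheyiy.
Apply vowel harmony: ebubkoheyiy → ebibkoheyiy.
Nasal assimilation: no change.

ebibkoheyiy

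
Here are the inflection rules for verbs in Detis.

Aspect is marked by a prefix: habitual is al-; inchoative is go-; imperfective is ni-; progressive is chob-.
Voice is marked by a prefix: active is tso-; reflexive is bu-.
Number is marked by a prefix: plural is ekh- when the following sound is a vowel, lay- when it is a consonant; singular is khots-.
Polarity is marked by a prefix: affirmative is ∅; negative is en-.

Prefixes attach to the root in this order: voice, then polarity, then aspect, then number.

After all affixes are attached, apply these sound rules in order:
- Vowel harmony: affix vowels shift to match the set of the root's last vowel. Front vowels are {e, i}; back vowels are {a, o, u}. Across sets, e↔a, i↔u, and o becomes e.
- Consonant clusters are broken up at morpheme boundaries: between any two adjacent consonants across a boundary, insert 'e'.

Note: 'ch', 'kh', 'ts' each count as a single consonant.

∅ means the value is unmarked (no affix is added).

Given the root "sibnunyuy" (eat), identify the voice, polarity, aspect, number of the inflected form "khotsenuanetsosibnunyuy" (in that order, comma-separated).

Segment: khots-ni-en-tso-sibnunyuy.
voice: tso- → active.
polarity: en- → negative.
aspect: ni- → imperfective.
number: khots- → singular.

active, negative, imperfective, singular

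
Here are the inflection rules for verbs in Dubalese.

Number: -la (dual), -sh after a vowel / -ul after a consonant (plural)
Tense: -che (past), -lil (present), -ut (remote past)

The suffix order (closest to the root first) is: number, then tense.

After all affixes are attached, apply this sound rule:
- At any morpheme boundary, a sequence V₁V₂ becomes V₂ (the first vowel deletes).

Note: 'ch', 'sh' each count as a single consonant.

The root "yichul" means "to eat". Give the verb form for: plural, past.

Attach number plural -ul (after consonant 'l') → yichulul.
Attach tense past -che → yichululche.
Vowel deletion: no change.

yichululche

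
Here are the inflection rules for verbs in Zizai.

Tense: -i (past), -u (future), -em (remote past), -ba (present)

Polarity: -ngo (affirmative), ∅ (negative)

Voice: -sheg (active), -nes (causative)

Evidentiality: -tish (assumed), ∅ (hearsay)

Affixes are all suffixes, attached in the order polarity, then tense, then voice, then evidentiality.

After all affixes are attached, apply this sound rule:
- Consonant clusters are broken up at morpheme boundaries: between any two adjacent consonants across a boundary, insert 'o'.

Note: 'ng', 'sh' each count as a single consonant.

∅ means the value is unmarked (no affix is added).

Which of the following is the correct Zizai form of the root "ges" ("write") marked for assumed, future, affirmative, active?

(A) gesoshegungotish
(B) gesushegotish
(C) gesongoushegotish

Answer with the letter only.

C

Attach polarity affirmative -ngo → gesngo.
Attach tense future -u → gesngou.
Attach voice active -sheg → gesngousheg.
Attach evidentiality assumed -tish → gesngoushegtish.
Apply epenthesis: gesngoushegtish → gesongoushegotish.
So the correct form is gesongoushegotish, option (C).
(B) gesushegotish is wrong: it uses negative instead of affirmative for polarity.
(A) gesoshegungotish is wrong: it has the affixes in the wrong order.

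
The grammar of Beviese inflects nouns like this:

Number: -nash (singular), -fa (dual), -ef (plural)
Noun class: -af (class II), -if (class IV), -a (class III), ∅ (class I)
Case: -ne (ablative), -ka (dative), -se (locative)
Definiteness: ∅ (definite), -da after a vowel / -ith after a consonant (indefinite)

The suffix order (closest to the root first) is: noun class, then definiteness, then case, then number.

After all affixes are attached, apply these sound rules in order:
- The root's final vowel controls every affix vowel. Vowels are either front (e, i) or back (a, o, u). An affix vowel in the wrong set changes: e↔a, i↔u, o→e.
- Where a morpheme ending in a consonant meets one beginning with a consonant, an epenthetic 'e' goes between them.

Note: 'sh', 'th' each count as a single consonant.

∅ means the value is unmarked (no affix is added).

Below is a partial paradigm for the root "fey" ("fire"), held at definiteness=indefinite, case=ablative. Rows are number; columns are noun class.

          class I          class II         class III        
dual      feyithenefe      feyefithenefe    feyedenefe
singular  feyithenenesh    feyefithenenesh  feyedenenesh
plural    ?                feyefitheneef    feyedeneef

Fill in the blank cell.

noun class = class I: zero marking, form stays fey.
Attach definiteness indefinite -ith (after consonant 'y') → feyith.
Attach case ablative -ne → feyithne.
Attach number plural -ef → feyithneef.
Vowel harmony: no change.
Apply epenthesis: feyithneef → feyitheneef.

feyitheneef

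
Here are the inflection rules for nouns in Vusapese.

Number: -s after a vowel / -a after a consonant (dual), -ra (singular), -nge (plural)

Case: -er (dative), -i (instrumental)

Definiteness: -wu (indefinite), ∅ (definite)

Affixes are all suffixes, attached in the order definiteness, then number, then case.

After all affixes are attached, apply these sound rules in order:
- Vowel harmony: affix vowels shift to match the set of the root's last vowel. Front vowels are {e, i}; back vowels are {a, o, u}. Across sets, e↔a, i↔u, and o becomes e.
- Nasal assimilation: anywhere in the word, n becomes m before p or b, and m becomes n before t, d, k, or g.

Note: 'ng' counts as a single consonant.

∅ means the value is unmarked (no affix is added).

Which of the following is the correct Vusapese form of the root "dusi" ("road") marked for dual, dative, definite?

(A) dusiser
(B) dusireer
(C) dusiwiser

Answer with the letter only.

A

definiteness = definite: zero marking, form stays dusi.
Attach number dual -s (after vowel 'i') → dusis.
Attach case dative -er → dusiser.
Vowel harmony: no change.
Nasal assimilation: no change.
So the correct form is dusiser, option (A).
(B) dusireer is wrong: it uses singular instead of dual for number.
(C) dusiwiser is wrong: it uses indefinite instead of definite for definiteness.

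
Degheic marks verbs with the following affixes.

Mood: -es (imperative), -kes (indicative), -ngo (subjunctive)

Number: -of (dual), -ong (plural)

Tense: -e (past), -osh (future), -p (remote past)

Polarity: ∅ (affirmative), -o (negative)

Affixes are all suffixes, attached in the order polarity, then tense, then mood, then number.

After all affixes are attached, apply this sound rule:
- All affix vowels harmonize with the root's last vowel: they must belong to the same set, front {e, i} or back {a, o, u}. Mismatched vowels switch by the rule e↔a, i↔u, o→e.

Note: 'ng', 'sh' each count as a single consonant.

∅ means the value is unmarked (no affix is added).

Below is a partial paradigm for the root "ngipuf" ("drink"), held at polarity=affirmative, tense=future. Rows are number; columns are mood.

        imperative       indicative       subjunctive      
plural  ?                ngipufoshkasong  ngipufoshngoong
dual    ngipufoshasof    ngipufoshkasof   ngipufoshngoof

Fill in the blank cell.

polarity = affirmative: zero marking, form stays ngipuf.
Attach tense future -osh → ngipufosh.
Attach mood imperative -es → ngipufoshes.
Attach number plural -ong → ngipufoshesong.
Apply vowel harmony: ngipufoshesong → ngipufoshasong.

ngipufoshasong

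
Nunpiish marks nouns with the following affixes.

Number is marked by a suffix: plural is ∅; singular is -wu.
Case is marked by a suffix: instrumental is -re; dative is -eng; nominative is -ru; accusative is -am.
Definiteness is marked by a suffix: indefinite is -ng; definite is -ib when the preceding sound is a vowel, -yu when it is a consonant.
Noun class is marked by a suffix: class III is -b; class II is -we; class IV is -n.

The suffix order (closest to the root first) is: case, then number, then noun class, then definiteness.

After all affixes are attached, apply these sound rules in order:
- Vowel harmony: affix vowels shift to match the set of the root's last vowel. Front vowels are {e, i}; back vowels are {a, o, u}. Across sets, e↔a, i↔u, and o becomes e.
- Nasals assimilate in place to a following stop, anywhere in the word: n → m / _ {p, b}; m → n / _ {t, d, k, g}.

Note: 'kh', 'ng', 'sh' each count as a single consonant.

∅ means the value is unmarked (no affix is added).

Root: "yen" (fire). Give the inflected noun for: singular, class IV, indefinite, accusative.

Attach case accusative -am → yenam.
Attach number singular -wu → yenamwu.
Attach noun class class IV -n → yenamwun.
Attach definiteness indefinite -ng → yenamwunng.
Apply vowel harmony: yenamwunng → yenemwinng.
Nasal assimilation: no change.

yenemwinng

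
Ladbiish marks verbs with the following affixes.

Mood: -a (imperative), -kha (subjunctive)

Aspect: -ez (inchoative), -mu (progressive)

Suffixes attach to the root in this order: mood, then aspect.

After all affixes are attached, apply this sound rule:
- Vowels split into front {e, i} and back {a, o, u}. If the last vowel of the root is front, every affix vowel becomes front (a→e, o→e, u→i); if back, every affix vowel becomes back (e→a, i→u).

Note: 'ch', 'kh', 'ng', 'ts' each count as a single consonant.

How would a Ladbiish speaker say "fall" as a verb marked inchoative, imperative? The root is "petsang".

Attach mood imperative -a → petsanga.
Attach aspect inchoative -ez → petsangaez.
Apply vowel harmony: petsangaez → petsangaaz.

petsangaaz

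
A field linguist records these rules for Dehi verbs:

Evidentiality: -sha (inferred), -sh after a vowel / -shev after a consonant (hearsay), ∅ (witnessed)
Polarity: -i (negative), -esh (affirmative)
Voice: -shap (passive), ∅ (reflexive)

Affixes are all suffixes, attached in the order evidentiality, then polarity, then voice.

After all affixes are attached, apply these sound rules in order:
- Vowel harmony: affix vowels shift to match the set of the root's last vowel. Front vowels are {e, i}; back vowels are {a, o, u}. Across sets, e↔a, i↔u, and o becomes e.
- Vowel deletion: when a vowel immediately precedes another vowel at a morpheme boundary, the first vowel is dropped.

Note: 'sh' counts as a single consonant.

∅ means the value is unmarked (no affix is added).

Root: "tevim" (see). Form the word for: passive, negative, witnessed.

tevimishep

evidentiality = witnessed: zero marking, form stays tevim.
Attach polarity negative -i → tevimi.
Attach voice passive -shap → tevimishap.
Apply vowel harmony: tevimishap → tevimishep.
Vowel deletion: no change.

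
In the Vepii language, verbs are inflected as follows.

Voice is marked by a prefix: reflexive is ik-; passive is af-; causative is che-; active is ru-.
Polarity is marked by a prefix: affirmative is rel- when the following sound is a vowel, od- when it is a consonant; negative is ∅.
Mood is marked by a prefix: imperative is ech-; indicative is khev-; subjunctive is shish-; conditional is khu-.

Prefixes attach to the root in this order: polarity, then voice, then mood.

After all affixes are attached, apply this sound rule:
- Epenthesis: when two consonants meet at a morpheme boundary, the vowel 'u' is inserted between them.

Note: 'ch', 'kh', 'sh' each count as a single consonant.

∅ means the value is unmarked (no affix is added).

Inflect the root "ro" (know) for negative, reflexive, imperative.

polarity = negative: zero marking, form stays ro.
Attach voice reflexive ik- → ikro.
Attach mood imperative ech- → echikro.
Apply epenthesis: echikro → echikuro.

echikuro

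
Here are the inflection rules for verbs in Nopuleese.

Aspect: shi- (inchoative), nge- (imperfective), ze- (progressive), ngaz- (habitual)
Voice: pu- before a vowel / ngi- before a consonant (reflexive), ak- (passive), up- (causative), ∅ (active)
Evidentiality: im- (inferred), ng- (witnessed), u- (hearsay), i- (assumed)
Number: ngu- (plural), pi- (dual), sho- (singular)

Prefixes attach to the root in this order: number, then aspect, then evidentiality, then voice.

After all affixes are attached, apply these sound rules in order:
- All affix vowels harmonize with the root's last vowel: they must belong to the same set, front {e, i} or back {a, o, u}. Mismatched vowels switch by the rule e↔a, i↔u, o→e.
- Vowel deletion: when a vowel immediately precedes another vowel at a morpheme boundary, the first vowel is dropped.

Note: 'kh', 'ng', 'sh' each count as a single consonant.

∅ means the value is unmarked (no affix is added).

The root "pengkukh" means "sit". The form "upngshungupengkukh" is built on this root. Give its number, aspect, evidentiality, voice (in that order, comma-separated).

plural, inchoative, witnessed, causative

Segment: up-ng-shi-ngu-pengkukh.
number: ngu- → plural.
aspect: shi- → inchoative.
evidentiality: ng- → witnessed.
voice: up- → causative.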